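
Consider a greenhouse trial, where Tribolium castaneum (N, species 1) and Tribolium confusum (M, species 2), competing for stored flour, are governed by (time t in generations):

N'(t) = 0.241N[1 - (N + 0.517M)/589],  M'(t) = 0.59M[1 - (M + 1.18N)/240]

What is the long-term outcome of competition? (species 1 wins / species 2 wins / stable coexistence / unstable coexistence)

species 1 excludes species 2

Compare the nullcline intercepts: K1/α12 = 589/0.517 = 1140 > K2 = 240; K2/α21 = 240/1.18 = 203 < K1 = 589.
Since the inequalities point opposite ways, species 1 can invade but species 2 cannot.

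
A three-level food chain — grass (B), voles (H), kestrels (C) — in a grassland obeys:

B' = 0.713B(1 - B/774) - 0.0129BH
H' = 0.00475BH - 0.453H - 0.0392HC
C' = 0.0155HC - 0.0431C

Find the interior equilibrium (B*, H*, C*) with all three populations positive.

B* ≈ 735, H* ≈ 2.78, C* ≈ 77.5

From dC/dt = 0: 0.0155H* = 0.0431, so H* = 2.78.
From dB/dt = 0: 0.713(1 - B*/774) = 0.0129·2.78, giving B* = 774·(1 - 0.0503) = 735.
From dH/dt = 0: 0.00475·735 - 0.453 = 0.0392C*, so C* = 3.04/0.0392 = 77.5.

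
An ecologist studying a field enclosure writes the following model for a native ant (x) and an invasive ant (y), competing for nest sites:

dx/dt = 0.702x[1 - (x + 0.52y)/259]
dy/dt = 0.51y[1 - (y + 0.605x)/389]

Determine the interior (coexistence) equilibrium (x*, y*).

x* ≈ 82.8, y* ≈ 339

Setting both brackets to zero gives the nullclines x + 0.52y = 259 and 0.605x + y = 389.
Substituting y = 389 - 0.605x into the first: x(1 - 0.52·0.605) = 259 - 0.52·389.
So x* = 56.7/0.685 = 82.8, and then y* = 389 - 0.605·82.8 = 339.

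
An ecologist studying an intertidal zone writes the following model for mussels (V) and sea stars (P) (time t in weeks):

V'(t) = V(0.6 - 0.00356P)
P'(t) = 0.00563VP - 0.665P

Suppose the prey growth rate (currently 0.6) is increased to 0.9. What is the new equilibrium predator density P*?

At the interior fixed point, setting dV/dt = 0 with V > 0 fixes P* = (prey growth rate)/(VP coefficient) — independent of the other coefficients.
With the change, P* = 0.9/0.00356 = 253; it rises from 169.

P* ≈ 253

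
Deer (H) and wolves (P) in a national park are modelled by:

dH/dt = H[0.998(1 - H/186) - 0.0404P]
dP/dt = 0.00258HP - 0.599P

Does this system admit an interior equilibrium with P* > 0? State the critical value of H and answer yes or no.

Threshold H = 232; K < 232, so no, the predator goes extinct.

The predator equation gives dP/dt > 0 only when H > 0.599/0.00258 = 232.
Without the predator, H → K = 186. Since 186 < 232, the predator cannot invade.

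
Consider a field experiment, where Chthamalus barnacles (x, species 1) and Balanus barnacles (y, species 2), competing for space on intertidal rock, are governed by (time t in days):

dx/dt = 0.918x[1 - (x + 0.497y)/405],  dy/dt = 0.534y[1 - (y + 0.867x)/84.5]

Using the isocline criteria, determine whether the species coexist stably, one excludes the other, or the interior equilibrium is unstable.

Compare the nullcline intercepts: K1/α12 = 405/0.497 = 815 > K2 = 84.5; K2/α21 = 84.5/0.867 = 97.5 < K1 = 405.
Since the inequalities point opposite ways, species 1 can invade but species 2 cannot.

species 1 excludes species 2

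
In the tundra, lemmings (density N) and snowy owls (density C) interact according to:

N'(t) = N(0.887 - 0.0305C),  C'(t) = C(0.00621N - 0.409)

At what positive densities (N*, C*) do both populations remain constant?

Set dC/dt = 0 with C > 0: 0.00621N - 0.409 = 0, so N* = 0.409/0.00621 = 65.9.
Set dN/dt = 0 with N > 0: 0.887 - 0.0305C = 0, so C* = 0.887/0.0305 = 29.1.

N* ≈ 65.9, C* ≈ 29.1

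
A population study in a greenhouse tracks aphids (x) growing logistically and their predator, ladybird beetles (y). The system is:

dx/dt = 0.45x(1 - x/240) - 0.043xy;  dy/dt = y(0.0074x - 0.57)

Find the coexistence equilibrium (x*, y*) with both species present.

x* ≈ 77, y* ≈ 7.11

From dy/dt = 0 with y > 0: 0.0074x* = 0.57, so x* = 77.
Substitute into dx/dt = 0: 0.45(1 - 77/240) = 0.043y*.
The bracket is 0.679, giving y* = 0.306/0.043 = 7.11.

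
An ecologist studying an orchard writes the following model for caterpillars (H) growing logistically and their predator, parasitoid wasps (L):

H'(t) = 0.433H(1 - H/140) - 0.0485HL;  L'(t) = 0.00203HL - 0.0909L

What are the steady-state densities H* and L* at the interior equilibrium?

From dL/dt = 0 with L > 0: 0.00203H* = 0.0909, so H* = 44.8.
Substitute into dH/dt = 0: 0.433(1 - 44.8/140) = 0.0485L*.
The bracket is 0.68, giving L* = 0.295/0.0485 = 6.07.

H* ≈ 44.8, L* ≈ 6.07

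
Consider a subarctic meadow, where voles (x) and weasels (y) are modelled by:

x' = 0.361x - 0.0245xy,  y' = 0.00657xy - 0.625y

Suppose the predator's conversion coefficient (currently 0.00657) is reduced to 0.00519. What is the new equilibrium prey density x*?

x* ≈ 120

At the interior fixed point, setting dy/dt = 0 with y > 0 fixes x* = (predator death rate)/(xy coefficient) — independent of the other coefficients.
With the change, x* = 0.625/0.00519 = 120; it rises from 95.1.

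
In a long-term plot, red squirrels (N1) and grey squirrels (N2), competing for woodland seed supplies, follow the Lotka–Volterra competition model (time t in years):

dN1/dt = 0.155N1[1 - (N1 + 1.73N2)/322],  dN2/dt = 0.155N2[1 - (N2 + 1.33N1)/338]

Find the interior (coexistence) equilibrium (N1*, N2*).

N1* ≈ 202, N2* ≈ 69.4

Setting both brackets to zero gives the nullclines N1 + 1.73N2 = 322 and 1.33N1 + N2 = 338.
Substituting N2 = 338 - 1.33N1 into the first: N1(1 - 1.73·1.33) = 322 - 1.73·338.
So N1* = -263/-1.3 = 202, and then N2* = 338 - 1.33·202 = 69.4.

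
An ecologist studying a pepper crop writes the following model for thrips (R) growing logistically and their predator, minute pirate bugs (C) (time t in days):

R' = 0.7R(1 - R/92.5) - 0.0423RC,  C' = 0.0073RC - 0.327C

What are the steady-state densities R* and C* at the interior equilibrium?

R* ≈ 44.8, C* ≈ 8.53

From dC/dt = 0 with C > 0: 0.0073R* = 0.327, so R* = 44.8.
Substitute into dR/dt = 0: 0.7(1 - 44.8/92.5) = 0.0423C*.
The bracket is 0.516, giving C* = 0.361/0.0423 = 8.53.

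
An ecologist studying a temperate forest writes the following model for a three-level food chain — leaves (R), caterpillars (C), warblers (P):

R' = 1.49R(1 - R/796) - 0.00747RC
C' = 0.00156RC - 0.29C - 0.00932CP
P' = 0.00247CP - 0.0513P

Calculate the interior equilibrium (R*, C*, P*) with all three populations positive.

From dP/dt = 0: 0.00247C* = 0.0513, so C* = 20.8.
From dR/dt = 0: 1.49(1 - R*/796) = 0.00747·20.8, giving R* = 796·(1 - 0.104) = 713.
From dC/dt = 0: 0.00156·713 - 0.29 = 0.00932P*, so P* = 0.822/0.00932 = 88.2.

R* ≈ 713, C* ≈ 20.8, P* ≈ 88.2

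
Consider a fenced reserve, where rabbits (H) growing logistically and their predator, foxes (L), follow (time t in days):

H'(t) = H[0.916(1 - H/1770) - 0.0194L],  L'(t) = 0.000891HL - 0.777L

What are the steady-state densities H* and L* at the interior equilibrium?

H* ≈ 872, L* ≈ 24

From dL/dt = 0 with L > 0: 0.000891H* = 0.777, so H* = 872.
Substitute into dH/dt = 0: 0.916(1 - 872/1770) = 0.0194L*.
The bracket is 0.507, giving L* = 0.465/0.0194 = 24.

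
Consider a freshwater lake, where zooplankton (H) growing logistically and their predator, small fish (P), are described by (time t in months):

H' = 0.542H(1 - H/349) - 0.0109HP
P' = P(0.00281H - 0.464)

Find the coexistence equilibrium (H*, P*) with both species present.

H* ≈ 165, P* ≈ 26.2

From dP/dt = 0 with P > 0: 0.00281H* = 0.464, so H* = 165.
Substitute into dH/dt = 0: 0.542(1 - 165/349) = 0.0109P*.
The bracket is 0.527, giving P* = 0.286/0.0109 = 26.2.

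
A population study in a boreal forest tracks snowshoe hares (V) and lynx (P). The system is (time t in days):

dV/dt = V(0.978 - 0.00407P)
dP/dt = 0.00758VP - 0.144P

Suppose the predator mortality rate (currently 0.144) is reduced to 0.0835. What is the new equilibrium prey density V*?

At the interior fixed point, setting dP/dt = 0 with P > 0 fixes V* = (predator death rate)/(VP coefficient) — independent of the other coefficients.
With the change, V* = 0.0835/0.00758 = 11; it falls from 19.

V* ≈ 11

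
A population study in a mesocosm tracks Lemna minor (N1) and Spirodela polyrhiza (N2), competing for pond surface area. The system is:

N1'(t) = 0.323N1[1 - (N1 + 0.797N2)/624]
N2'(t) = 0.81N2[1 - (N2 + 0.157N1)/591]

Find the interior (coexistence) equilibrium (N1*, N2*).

Setting both brackets to zero gives the nullclines N1 + 0.797N2 = 624 and 0.157N1 + N2 = 591.
Substituting N2 = 591 - 0.157N1 into the first: N1(1 - 0.797·0.157) = 624 - 0.797·591.
So N1* = 153/0.875 = 175, and then N2* = 591 - 0.157·175 = 564.

N1* ≈ 175, N2* ≈ 564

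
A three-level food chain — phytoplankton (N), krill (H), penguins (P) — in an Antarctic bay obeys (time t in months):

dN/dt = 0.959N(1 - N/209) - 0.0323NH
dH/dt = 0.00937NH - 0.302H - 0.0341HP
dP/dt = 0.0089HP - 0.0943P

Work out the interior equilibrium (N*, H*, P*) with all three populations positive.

From dP/dt = 0: 0.0089H* = 0.0943, so H* = 10.6.
From dN/dt = 0: 0.959(1 - N*/209) = 0.0323·10.6, giving N* = 209·(1 - 0.357) = 134.
From dH/dt = 0: 0.00937·134 - 0.302 = 0.0341P*, so P* = 0.957/0.0341 = 28.1.

N* ≈ 134, H* ≈ 10.6, P* ≈ 28.1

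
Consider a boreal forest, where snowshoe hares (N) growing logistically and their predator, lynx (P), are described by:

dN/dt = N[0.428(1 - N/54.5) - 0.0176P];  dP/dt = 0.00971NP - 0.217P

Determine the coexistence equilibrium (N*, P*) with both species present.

N* ≈ 22.3, P* ≈ 14.3

From dP/dt = 0 with P > 0: 0.00971N* = 0.217, so N* = 22.3.
Substitute into dN/dt = 0: 0.428(1 - 22.3/54.5) = 0.0176P*.
The bracket is 0.59, giving P* = 0.252/0.0176 = 14.3.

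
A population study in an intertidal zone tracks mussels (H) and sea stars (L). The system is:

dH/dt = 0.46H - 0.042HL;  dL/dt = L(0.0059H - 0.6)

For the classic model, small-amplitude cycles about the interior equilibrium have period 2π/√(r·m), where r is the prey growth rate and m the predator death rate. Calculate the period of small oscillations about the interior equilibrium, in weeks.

T ≈ 12 weeks

Here r = 0.46 and m = 0.6, so r·m = 0.276.
ω = √0.276 = 0.525 per week, hence T = 2π/ω ≈ 12 weeks.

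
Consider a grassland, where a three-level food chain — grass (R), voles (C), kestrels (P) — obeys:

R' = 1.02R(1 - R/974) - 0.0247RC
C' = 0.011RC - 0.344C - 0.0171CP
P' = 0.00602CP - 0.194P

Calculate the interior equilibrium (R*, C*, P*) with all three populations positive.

R* ≈ 214, C* ≈ 32.2, P* ≈ 117

From dP/dt = 0: 0.00602C* = 0.194, so C* = 32.2.
From dR/dt = 0: 1.02(1 - R*/974) = 0.0247·32.2, giving R* = 974·(1 - 0.78) = 214.
From dC/dt = 0: 0.011·214 - 0.344 = 0.0171P*, so P* = 2.01/0.0171 = 117.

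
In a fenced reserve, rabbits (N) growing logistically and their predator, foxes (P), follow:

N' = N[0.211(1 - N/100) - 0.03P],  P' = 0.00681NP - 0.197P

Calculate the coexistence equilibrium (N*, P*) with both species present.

N* ≈ 28.9, P* ≈ 5

From dP/dt = 0 with P > 0: 0.00681N* = 0.197, so N* = 28.9.
Substitute into dN/dt = 0: 0.211(1 - 28.9/100) = 0.03P*.
The bracket is 0.711, giving P* = 0.15/0.03 = 5.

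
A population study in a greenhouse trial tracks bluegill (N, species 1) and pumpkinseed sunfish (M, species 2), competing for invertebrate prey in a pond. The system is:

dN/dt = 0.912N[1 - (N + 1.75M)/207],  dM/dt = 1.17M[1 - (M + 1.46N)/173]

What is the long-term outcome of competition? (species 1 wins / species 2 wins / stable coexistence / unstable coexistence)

unstable coexistence (outcome depends on initial conditions)

Compare the nullcline intercepts: K1/α12 = 207/1.75 = 118 < K2 = 173; K2/α21 = 173/1.46 = 118 < K1 = 207.
Since both are reversed, neither can invade when rare; the interior point is a saddle.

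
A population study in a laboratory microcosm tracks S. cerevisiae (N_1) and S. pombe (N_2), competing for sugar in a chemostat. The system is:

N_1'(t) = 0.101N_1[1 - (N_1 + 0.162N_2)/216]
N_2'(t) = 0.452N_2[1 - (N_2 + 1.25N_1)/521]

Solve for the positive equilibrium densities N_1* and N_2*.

N_1* ≈ 165, N_2* ≈ 315

Setting both brackets to zero gives the nullclines N_1 + 0.162N_2 = 216 and 1.25N_1 + N_2 = 521.
Substituting N_2 = 521 - 1.25N_1 into the first: N_1(1 - 0.162·1.25) = 216 - 0.162·521.
So N_1* = 132/0.797 = 165, and then N_2* = 521 - 1.25·165 = 315.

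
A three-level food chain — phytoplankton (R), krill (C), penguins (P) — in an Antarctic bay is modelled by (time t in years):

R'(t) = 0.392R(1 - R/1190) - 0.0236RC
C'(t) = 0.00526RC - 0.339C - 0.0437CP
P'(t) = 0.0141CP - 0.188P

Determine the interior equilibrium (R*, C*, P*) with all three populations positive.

From dP/dt = 0: 0.0141C* = 0.188, so C* = 13.3.
From dR/dt = 0: 0.392(1 - R*/1190) = 0.0236·13.3, giving R* = 1190·(1 - 0.803) = 235.
From dC/dt = 0: 0.00526·235 - 0.339 = 0.0437P*, so P* = 0.896/0.0437 = 20.5.

R* ≈ 235, C* ≈ 13.3, P* ≈ 20.5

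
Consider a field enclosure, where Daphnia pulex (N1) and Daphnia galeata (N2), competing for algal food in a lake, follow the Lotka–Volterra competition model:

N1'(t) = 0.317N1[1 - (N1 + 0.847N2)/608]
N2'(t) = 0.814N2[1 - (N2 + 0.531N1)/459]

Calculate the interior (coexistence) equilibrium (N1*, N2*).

N1* ≈ 398, N2* ≈ 247

Setting both brackets to zero gives the nullclines N1 + 0.847N2 = 608 and 0.531N1 + N2 = 459.
Substituting N2 = 459 - 0.531N1 into the first: N1(1 - 0.847·0.531) = 608 - 0.847·459.
So N1* = 219/0.55 = 398, and then N2* = 459 - 0.531·398 = 247.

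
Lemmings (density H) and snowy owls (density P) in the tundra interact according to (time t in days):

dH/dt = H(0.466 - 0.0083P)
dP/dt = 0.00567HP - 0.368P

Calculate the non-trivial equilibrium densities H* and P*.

Set dP/dt = 0 with P > 0: 0.00567H - 0.368 = 0, so H* = 0.368/0.00567 = 64.9.
Set dH/dt = 0 with H > 0: 0.466 - 0.0083P = 0, so P* = 0.466/0.0083 = 56.1.

H* ≈ 64.9, P* ≈ 56.1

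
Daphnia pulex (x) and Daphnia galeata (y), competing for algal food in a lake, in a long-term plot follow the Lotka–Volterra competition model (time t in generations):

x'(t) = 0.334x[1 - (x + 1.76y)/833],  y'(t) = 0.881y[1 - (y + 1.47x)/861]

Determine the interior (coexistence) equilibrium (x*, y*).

x* ≈ 430, y* ≈ 229

Setting both brackets to zero gives the nullclines x + 1.76y = 833 and 1.47x + y = 861.
Substituting y = 861 - 1.47x into the first: x(1 - 1.76·1.47) = 833 - 1.76·861.
So x* = -682/-1.59 = 430, and then y* = 861 - 1.47·430 = 229.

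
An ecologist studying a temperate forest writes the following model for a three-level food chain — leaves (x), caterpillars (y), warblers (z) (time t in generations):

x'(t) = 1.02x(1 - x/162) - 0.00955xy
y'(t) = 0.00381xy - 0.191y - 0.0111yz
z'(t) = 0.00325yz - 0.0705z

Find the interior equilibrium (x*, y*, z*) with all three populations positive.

x* ≈ 129, y* ≈ 21.7, z* ≈ 27.1

From dz/dt = 0: 0.00325y* = 0.0705, so y* = 21.7.
From dx/dt = 0: 1.02(1 - x*/162) = 0.00955·21.7, giving x* = 162·(1 - 0.203) = 129.
From dy/dt = 0: 0.00381·129 - 0.191 = 0.0111z*, so z* = 0.301/0.0111 = 27.1.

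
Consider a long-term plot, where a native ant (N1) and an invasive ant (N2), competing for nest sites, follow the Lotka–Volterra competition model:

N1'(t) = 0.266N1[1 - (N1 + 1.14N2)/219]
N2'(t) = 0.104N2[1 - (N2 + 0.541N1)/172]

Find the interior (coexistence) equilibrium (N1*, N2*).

Setting both brackets to zero gives the nullclines N1 + 1.14N2 = 219 and 0.541N1 + N2 = 172.
Substituting N2 = 172 - 0.541N1 into the first: N1(1 - 1.14·0.541) = 219 - 1.14·172.
So N1* = 22.9/0.383 = 59.8, and then N2* = 172 - 0.541·59.8 = 140.

N1* ≈ 59.8, N2* ≈ 140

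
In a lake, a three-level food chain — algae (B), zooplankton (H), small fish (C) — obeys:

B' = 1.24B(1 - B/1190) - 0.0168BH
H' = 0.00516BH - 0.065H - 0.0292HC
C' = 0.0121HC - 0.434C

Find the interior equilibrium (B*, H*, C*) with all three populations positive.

B* ≈ 612, H* ≈ 35.9, C* ≈ 106

From dC/dt = 0: 0.0121H* = 0.434, so H* = 35.9.
From dB/dt = 0: 1.24(1 - B*/1190) = 0.0168·35.9, giving B* = 1190·(1 - 0.486) = 612.
From dH/dt = 0: 0.00516·612 - 0.065 = 0.0292C*, so C* = 3.09/0.0292 = 106.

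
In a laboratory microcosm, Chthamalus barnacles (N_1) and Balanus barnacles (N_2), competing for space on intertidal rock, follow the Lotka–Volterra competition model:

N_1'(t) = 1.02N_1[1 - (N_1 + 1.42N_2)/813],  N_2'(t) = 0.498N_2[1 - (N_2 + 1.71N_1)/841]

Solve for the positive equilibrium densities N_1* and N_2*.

Setting both brackets to zero gives the nullclines N_1 + 1.42N_2 = 813 and 1.71N_1 + N_2 = 841.
Substituting N_2 = 841 - 1.71N_1 into the first: N_1(1 - 1.42·1.71) = 813 - 1.42·841.
So N_1* = -381/-1.43 = 267, and then N_2* = 841 - 1.71·267 = 385.

N_1* ≈ 267, N_2* ≈ 385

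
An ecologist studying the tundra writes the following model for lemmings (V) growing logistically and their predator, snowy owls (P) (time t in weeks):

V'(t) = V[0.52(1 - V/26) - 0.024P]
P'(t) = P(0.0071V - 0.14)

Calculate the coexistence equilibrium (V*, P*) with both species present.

From dP/dt = 0 with P > 0: 0.0071V* = 0.14, so V* = 19.7.
Substitute into dV/dt = 0: 0.52(1 - 19.7/26) = 0.024P*.
The bracket is 0.242, giving P* = 0.126/0.024 = 5.23.

V* ≈ 19.7, P* ≈ 5.23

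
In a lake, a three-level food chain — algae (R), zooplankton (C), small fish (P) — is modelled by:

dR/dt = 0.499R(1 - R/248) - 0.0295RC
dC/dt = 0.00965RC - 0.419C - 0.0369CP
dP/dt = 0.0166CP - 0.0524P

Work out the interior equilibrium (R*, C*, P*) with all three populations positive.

From dP/dt = 0: 0.0166C* = 0.0524, so C* = 3.16.
From dR/dt = 0: 0.499(1 - R*/248) = 0.0295·3.16, giving R* = 248·(1 - 0.187) = 202.
From dC/dt = 0: 0.00965·202 - 0.419 = 0.0369P*, so P* = 1.53/0.0369 = 41.4.

R* ≈ 202, C* ≈ 3.16, P* ≈ 41.4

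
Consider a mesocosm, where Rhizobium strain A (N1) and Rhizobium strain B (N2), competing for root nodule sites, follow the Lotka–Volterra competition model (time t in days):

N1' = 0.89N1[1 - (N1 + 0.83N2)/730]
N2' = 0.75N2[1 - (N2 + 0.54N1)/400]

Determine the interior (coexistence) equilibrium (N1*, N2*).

Setting both brackets to zero gives the nullclines N1 + 0.83N2 = 730 and 0.54N1 + N2 = 400.
Substituting N2 = 400 - 0.54N1 into the first: N1(1 - 0.83·0.54) = 730 - 0.83·400.
So N1* = 398/0.552 = 721, and then N2* = 400 - 0.54·721 = 10.5.

N1* ≈ 721, N2* ≈ 10.5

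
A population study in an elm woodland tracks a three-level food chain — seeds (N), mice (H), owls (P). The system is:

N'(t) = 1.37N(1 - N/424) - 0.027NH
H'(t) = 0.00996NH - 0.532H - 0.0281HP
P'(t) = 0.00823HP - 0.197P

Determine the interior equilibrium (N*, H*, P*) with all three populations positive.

N* ≈ 224, H* ≈ 23.9, P* ≈ 60.5

From dP/dt = 0: 0.00823H* = 0.197, so H* = 23.9.
From dN/dt = 0: 1.37(1 - N*/424) = 0.027·23.9, giving N* = 424·(1 - 0.472) = 224.
From dH/dt = 0: 0.00996·224 - 0.532 = 0.0281P*, so P* = 1.7/0.0281 = 60.5.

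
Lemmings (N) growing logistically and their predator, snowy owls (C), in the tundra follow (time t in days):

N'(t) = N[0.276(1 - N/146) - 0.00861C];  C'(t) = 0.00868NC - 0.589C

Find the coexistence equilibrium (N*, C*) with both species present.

N* ≈ 67.9, C* ≈ 17.2

From dC/dt = 0 with C > 0: 0.00868N* = 0.589, so N* = 67.9.
Substitute into dN/dt = 0: 0.276(1 - 67.9/146) = 0.00861C*.
The bracket is 0.535, giving C* = 0.148/0.00861 = 17.2.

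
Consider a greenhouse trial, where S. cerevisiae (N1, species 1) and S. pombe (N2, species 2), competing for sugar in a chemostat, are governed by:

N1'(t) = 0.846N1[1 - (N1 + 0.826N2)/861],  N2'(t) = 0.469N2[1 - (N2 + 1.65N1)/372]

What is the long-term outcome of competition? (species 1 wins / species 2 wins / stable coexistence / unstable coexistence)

species 1 excludes species 2

Compare the nullcline intercepts: K1/α12 = 861/0.826 = 1040 > K2 = 372; K2/α21 = 372/1.65 = 225 < K1 = 861.
Since the inequalities point opposite ways, species 1 can invade but species 2 cannot.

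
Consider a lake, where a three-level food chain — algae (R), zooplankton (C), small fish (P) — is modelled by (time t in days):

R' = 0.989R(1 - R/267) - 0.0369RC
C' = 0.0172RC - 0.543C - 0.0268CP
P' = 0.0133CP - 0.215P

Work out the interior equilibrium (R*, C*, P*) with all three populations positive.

R* ≈ 106, C* ≈ 16.2, P* ≈ 47.7

From dP/dt = 0: 0.0133C* = 0.215, so C* = 16.2.
From dR/dt = 0: 0.989(1 - R*/267) = 0.0369·16.2, giving R* = 267·(1 - 0.603) = 106.
From dC/dt = 0: 0.0172·106 - 0.543 = 0.0268P*, so P* = 1.28/0.0268 = 47.7.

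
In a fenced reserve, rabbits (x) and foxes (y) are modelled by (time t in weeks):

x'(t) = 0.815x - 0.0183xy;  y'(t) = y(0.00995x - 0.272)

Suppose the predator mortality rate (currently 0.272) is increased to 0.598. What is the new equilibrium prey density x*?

x* ≈ 60.1

At the interior fixed point, setting dy/dt = 0 with y > 0 fixes x* = (predator death rate)/(xy coefficient) — independent of the other coefficients.
With the change, x* = 0.598/0.00995 = 60.1; it rises from 27.3.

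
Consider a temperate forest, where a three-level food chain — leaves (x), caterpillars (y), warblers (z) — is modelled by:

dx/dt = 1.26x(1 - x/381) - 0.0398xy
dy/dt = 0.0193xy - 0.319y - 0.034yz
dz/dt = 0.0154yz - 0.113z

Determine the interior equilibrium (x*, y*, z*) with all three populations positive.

x* ≈ 293, y* ≈ 7.34, z* ≈ 157

From dz/dt = 0: 0.0154y* = 0.113, so y* = 7.34.
From dx/dt = 0: 1.26(1 - x*/381) = 0.0398·7.34, giving x* = 381·(1 - 0.232) = 293.
From dy/dt = 0: 0.0193·293 - 0.319 = 0.034z*, so z* = 5.33/0.034 = 157.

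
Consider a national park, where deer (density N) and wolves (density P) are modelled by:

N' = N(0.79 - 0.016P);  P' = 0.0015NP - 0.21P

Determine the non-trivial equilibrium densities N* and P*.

Set dP/dt = 0 with P > 0: 0.0015N - 0.21 = 0, so N* = 0.21/0.0015 = 140.
Set dN/dt = 0 with N > 0: 0.79 - 0.016P = 0, so P* = 0.79/0.016 = 49.4.

N* ≈ 140, P* ≈ 49.4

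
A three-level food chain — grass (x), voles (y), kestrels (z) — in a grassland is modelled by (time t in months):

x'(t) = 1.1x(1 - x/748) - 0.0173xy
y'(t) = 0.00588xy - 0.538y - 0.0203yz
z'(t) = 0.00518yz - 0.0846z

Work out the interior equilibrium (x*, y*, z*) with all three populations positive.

From dz/dt = 0: 0.00518y* = 0.0846, so y* = 16.3.
From dx/dt = 0: 1.1(1 - x*/748) = 0.0173·16.3, giving x* = 748·(1 - 0.257) = 556.
From dy/dt = 0: 0.00588·556 - 0.538 = 0.0203z*, so z* = 2.73/0.0203 = 135.

x* ≈ 556, y* ≈ 16.3, z* ≈ 135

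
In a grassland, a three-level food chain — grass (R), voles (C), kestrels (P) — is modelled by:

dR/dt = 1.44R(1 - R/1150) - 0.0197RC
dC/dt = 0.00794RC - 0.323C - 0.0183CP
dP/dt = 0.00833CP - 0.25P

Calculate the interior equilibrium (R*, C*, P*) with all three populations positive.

R* ≈ 678, C* ≈ 30, P* ≈ 276

From dP/dt = 0: 0.00833C* = 0.25, so C* = 30.
From dR/dt = 0: 1.44(1 - R*/1150) = 0.0197·30, giving R* = 1150·(1 - 0.411) = 678.
From dC/dt = 0: 0.00794·678 - 0.323 = 0.0183P*, so P* = 5.06/0.0183 = 276.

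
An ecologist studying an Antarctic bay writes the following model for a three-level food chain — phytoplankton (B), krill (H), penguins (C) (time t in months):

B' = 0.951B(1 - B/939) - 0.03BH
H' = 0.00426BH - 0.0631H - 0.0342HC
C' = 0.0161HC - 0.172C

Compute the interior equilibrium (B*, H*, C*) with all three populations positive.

From dC/dt = 0: 0.0161H* = 0.172, so H* = 10.7.
From dB/dt = 0: 0.951(1 - B*/939) = 0.03·10.7, giving B* = 939·(1 - 0.337) = 623.
From dH/dt = 0: 0.00426·623 - 0.0631 = 0.0342C*, so C* = 2.59/0.0342 = 75.7.

B* ≈ 623, H* ≈ 10.7, C* ≈ 75.7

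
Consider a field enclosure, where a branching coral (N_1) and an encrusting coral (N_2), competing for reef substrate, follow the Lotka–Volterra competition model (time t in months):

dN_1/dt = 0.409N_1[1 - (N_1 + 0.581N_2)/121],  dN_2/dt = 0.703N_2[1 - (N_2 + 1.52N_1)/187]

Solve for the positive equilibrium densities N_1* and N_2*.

N_1* ≈ 106, N_2* ≈ 26.4

Setting both brackets to zero gives the nullclines N_1 + 0.581N_2 = 121 and 1.52N_1 + N_2 = 187.
Substituting N_2 = 187 - 1.52N_1 into the first: N_1(1 - 0.581·1.52) = 121 - 0.581·187.
So N_1* = 12.4/0.117 = 106, and then N_2* = 187 - 1.52·106 = 26.4.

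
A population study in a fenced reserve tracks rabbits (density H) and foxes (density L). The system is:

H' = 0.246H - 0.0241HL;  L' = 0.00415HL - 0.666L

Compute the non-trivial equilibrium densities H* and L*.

Set dL/dt = 0 with L > 0: 0.00415H - 0.666 = 0, so H* = 0.666/0.00415 = 160.
Set dH/dt = 0 with H > 0: 0.246 - 0.0241L = 0, so L* = 0.246/0.0241 = 10.2.

H* ≈ 160, L* ≈ 10.2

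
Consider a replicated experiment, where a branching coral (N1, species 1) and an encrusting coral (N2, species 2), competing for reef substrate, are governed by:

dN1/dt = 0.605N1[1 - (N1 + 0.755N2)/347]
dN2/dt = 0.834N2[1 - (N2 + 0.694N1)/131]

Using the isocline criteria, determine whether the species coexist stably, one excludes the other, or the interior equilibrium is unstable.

species 1 excludes species 2

Compare the nullcline intercepts: K1/α12 = 347/0.755 = 460 > K2 = 131; K2/α21 = 131/0.694 = 189 < K1 = 347.
Since the inequalities point opposite ways, species 1 can invade but species 2 cannot.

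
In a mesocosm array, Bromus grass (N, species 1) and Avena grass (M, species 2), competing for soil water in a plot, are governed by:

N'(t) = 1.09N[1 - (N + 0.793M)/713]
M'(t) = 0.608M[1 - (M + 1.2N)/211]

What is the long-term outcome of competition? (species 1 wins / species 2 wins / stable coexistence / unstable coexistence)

species 1 excludes species 2

Compare the nullcline intercepts: K1/α12 = 713/0.793 = 899 > K2 = 211; K2/α21 = 211/1.2 = 176 < K1 = 713.
Since the inequalities point opposite ways, species 1 can invade but species 2 cannot.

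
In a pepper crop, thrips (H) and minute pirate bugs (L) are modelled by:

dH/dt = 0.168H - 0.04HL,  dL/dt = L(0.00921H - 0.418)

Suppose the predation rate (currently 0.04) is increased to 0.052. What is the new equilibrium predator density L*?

L* ≈ 3.23

At the interior fixed point, setting dH/dt = 0 with H > 0 fixes L* = (prey growth rate)/(HL coefficient) — independent of the other coefficients.
With the change, L* = 0.168/0.052 = 3.23; it falls from 4.2.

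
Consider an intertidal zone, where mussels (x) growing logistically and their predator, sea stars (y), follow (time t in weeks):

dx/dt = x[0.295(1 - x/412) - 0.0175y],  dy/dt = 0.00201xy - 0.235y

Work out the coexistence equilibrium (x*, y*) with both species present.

x* ≈ 117, y* ≈ 12.1

From dy/dt = 0 with y > 0: 0.00201x* = 0.235, so x* = 117.
Substitute into dx/dt = 0: 0.295(1 - 117/412) = 0.0175y*.
The bracket is 0.716, giving y* = 0.211/0.0175 = 12.1.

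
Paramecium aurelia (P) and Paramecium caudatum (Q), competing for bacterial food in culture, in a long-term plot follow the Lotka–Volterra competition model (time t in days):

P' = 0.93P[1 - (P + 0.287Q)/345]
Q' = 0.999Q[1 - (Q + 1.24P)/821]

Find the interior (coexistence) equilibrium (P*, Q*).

Setting both brackets to zero gives the nullclines P + 0.287Q = 345 and 1.24P + Q = 821.
Substituting Q = 821 - 1.24P into the first: P(1 - 0.287·1.24) = 345 - 0.287·821.
So P* = 109/0.644 = 170, and then Q* = 821 - 1.24·170 = 610.

P* ≈ 170, Q* ≈ 610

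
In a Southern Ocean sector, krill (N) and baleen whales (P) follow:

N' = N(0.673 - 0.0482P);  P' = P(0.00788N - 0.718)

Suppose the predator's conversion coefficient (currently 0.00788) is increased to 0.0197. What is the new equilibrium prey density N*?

At the interior fixed point, setting dP/dt = 0 with P > 0 fixes N* = (predator death rate)/(NP coefficient) — independent of the other coefficients.
With the change, N* = 0.718/0.0197 = 36.4; it falls from 91.1.

N* ≈ 36.4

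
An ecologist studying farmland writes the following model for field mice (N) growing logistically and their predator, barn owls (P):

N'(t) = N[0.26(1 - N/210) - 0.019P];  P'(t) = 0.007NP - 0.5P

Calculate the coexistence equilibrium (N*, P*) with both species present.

N* ≈ 71.4, P* ≈ 9.03

From dP/dt = 0 with P > 0: 0.007N* = 0.5, so N* = 71.4.
Substitute into dN/dt = 0: 0.26(1 - 71.4/210) = 0.019P*.
The bracket is 0.66, giving P* = 0.172/0.019 = 9.03.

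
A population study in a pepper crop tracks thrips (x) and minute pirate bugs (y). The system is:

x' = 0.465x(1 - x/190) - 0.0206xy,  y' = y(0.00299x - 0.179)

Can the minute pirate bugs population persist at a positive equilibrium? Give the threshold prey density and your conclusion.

The predator equation gives dy/dt > 0 only when x > 0.179/0.00299 = 59.9.
Without the predator, x → K = 190. Since 190 > 59.9, the predator can invade and persist.

Threshold x = 59.9; K > 59.9, so yes, the predator persists.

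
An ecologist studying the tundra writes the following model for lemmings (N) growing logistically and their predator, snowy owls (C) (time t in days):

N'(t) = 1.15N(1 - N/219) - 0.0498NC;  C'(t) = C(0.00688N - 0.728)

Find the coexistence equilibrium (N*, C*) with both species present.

N* ≈ 106, C* ≈ 11.9

From dC/dt = 0 with C > 0: 0.00688N* = 0.728, so N* = 106.
Substitute into dN/dt = 0: 1.15(1 - 106/219) = 0.0498C*.
The bracket is 0.517, giving C* = 0.594/0.0498 = 11.9.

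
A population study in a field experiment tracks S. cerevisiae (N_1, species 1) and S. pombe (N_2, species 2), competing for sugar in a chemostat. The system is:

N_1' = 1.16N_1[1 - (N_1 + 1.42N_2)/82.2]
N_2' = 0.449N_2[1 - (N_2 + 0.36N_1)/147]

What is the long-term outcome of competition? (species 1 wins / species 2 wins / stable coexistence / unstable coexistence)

Compare the nullcline intercepts: K1/α12 = 82.2/1.42 = 57.9 < K2 = 147; K2/α21 = 147/0.36 = 408 > K1 = 82.2.
Since the inequalities point opposite ways, species 2 can invade but species 1 cannot.

species 2 excludes species 1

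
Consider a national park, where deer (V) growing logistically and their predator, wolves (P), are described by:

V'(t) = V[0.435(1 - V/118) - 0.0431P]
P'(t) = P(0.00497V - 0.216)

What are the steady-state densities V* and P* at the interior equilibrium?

From dP/dt = 0 with P > 0: 0.00497V* = 0.216, so V* = 43.5.
Substitute into dV/dt = 0: 0.435(1 - 43.5/118) = 0.0431P*.
The bracket is 0.632, giving P* = 0.275/0.0431 = 6.38.

V* ≈ 43.5, P* ≈ 6.38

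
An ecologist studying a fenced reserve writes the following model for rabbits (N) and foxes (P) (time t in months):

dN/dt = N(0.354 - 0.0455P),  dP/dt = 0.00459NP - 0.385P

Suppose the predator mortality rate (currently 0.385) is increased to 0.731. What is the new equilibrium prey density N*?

N* ≈ 159

At the interior fixed point, setting dP/dt = 0 with P > 0 fixes N* = (predator death rate)/(NP coefficient) — independent of the other coefficients.
With the change, N* = 0.731/0.00459 = 159; it rises from 83.9.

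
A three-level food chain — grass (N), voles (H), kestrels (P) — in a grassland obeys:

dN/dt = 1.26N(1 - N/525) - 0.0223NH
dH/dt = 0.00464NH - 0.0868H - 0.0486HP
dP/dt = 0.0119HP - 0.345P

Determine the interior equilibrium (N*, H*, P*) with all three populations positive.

N* ≈ 256, H* ≈ 29, P* ≈ 22.6

From dP/dt = 0: 0.0119H* = 0.345, so H* = 29.
From dN/dt = 0: 1.26(1 - N*/525) = 0.0223·29, giving N* = 525·(1 - 0.513) = 256.
From dH/dt = 0: 0.00464·256 - 0.0868 = 0.0486P*, so P* = 1.1/0.0486 = 22.6.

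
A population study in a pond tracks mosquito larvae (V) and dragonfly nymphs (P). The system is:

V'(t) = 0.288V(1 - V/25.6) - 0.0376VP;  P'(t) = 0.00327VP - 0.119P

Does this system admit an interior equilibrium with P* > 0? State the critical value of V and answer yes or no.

Threshold V = 36.4; K < 36.4, so no, the predator goes extinct.

The predator equation gives dP/dt > 0 only when V > 0.119/0.00327 = 36.4.
Without the predator, V → K = 25.6. Since 25.6 < 36.4, the predator cannot invade.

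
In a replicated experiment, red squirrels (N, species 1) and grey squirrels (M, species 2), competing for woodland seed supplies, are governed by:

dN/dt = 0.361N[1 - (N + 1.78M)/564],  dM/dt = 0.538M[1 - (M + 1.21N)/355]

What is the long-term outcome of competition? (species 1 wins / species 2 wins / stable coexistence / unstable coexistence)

Compare the nullcline intercepts: K1/α12 = 564/1.78 = 317 < K2 = 355; K2/α21 = 355/1.21 = 293 < K1 = 564.
Since both are reversed, neither can invade when rare; the interior point is a saddle.

unstable coexistence (outcome depends on initial conditions)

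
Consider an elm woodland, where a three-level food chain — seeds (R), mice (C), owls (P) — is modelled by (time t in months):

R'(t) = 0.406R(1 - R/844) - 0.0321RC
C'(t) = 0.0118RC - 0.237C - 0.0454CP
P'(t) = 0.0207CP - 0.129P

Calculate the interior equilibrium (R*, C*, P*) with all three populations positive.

R* ≈ 428, C* ≈ 6.23, P* ≈ 106

From dP/dt = 0: 0.0207C* = 0.129, so C* = 6.23.
From dR/dt = 0: 0.406(1 - R*/844) = 0.0321·6.23, giving R* = 844·(1 - 0.493) = 428.
From dC/dt = 0: 0.0118·428 - 0.237 = 0.0454P*, so P* = 4.82/0.0454 = 106.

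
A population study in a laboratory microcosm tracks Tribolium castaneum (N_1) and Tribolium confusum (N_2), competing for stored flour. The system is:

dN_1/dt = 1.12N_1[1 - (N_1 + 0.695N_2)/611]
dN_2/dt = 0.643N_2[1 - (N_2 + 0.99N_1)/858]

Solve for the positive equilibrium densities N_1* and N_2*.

N_1* ≈ 47.1, N_2* ≈ 811

Setting both brackets to zero gives the nullclines N_1 + 0.695N_2 = 611 and 0.99N_1 + N_2 = 858.
Substituting N_2 = 858 - 0.99N_1 into the first: N_1(1 - 0.695·0.99) = 611 - 0.695·858.
So N_1* = 14.7/0.312 = 47.1, and then N_2* = 858 - 0.99·47.1 = 811.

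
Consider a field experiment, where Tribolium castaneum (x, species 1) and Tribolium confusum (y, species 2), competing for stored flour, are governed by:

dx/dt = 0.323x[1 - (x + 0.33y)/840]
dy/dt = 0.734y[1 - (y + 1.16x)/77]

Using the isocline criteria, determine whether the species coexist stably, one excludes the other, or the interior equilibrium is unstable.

species 1 excludes species 2

Compare the nullcline intercepts: K1/α12 = 840/0.33 = 2550 > K2 = 77; K2/α21 = 77/1.16 = 66.4 < K1 = 840.
Since the inequalities point opposite ways, species 1 can invade but species 2 cannot.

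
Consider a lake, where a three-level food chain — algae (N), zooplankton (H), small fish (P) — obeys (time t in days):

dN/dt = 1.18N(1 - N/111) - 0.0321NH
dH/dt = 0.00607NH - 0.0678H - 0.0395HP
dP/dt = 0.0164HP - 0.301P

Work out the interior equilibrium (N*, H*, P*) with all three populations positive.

N* ≈ 55.6, H* ≈ 18.4, P* ≈ 6.82

From dP/dt = 0: 0.0164H* = 0.301, so H* = 18.4.
From dN/dt = 0: 1.18(1 - N*/111) = 0.0321·18.4, giving N* = 111·(1 - 0.499) = 55.6.
From dH/dt = 0: 0.00607·55.6 - 0.0678 = 0.0395P*, so P* = 0.27/0.0395 = 6.82.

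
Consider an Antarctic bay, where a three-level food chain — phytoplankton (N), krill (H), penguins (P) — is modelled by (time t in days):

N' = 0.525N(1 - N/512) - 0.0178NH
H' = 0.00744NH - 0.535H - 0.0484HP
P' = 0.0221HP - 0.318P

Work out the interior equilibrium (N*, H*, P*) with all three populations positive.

From dP/dt = 0: 0.0221H* = 0.318, so H* = 14.4.
From dN/dt = 0: 0.525(1 - N*/512) = 0.0178·14.4, giving N* = 512·(1 - 0.488) = 262.
From dH/dt = 0: 0.00744·262 - 0.535 = 0.0484P*, so P* = 1.42/0.0484 = 29.3.

N* ≈ 262, H* ≈ 14.4, P* ≈ 29.3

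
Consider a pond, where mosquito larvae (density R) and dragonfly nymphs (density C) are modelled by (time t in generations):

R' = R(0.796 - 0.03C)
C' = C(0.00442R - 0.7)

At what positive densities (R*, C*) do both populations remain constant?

Set dC/dt = 0 with C > 0: 0.00442R - 0.7 = 0, so R* = 0.7/0.00442 = 158.
Set dR/dt = 0 with R > 0: 0.796 - 0.03C = 0, so C* = 0.796/0.03 = 26.5.

R* ≈ 158, C* ≈ 26.5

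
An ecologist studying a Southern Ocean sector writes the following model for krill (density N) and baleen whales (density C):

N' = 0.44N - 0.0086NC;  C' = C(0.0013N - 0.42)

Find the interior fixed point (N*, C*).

N* ≈ 323, C* ≈ 51.2

Set dC/dt = 0 with C > 0: 0.0013N - 0.42 = 0, so N* = 0.42/0.0013 = 323.
Set dN/dt = 0 with N > 0: 0.44 - 0.0086C = 0, so C* = 0.44/0.0086 = 51.2.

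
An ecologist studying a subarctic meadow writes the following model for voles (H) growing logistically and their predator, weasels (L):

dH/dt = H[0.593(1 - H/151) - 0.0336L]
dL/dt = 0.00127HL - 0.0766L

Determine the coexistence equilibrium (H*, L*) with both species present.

H* ≈ 60.3, L* ≈ 10.6

From dL/dt = 0 with L > 0: 0.00127H* = 0.0766, so H* = 60.3.
Substitute into dH/dt = 0: 0.593(1 - 60.3/151) = 0.0336L*.
The bracket is 0.601, giving L* = 0.356/0.0336 = 10.6.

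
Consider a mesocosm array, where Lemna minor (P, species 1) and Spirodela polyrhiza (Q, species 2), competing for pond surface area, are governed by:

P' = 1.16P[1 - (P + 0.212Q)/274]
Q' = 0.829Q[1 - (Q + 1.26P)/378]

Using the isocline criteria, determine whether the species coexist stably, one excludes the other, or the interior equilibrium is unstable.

Compare the nullcline intercepts: K1/α12 = 274/0.212 = 1290 > K2 = 378; K2/α21 = 378/1.26 = 300 > K1 = 274.
Since both inequalities hold, each species can invade when rare, so the interior equilibrium is stable.

stable coexistence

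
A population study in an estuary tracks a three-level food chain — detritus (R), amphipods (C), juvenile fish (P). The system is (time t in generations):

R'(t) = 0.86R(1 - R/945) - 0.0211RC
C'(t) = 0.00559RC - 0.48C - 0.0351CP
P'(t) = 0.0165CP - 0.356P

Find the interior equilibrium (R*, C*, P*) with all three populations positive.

R* ≈ 445, C* ≈ 21.6, P* ≈ 57.2

From dP/dt = 0: 0.0165C* = 0.356, so C* = 21.6.
From dR/dt = 0: 0.86(1 - R*/945) = 0.0211·21.6, giving R* = 945·(1 - 0.529) = 445.
From dC/dt = 0: 0.00559·445 - 0.48 = 0.0351P*, so P* = 2.01/0.0351 = 57.2.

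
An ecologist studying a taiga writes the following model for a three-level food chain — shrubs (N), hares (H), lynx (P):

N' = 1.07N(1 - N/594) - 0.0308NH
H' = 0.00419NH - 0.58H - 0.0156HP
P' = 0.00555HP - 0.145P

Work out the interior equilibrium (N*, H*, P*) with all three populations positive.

From dP/dt = 0: 0.00555H* = 0.145, so H* = 26.1.
From dN/dt = 0: 1.07(1 - N*/594) = 0.0308·26.1, giving N* = 594·(1 - 0.752) = 147.
From dH/dt = 0: 0.00419·147 - 0.58 = 0.0156P*, so P* = 0.0371/0.0156 = 2.38.

N* ≈ 147, H* ≈ 26.1, P* ≈ 2.38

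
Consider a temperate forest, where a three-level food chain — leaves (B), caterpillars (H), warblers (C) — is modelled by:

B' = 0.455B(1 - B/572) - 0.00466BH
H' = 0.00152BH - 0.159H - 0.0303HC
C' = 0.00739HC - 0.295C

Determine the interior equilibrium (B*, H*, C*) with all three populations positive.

B* ≈ 338, H* ≈ 39.9, C* ≈ 11.7

From dC/dt = 0: 0.00739H* = 0.295, so H* = 39.9.
From dB/dt = 0: 0.455(1 - B*/572) = 0.00466·39.9, giving B* = 572·(1 - 0.409) = 338.
From dH/dt = 0: 0.00152·338 - 0.159 = 0.0303C*, so C* = 0.355/0.0303 = 11.7.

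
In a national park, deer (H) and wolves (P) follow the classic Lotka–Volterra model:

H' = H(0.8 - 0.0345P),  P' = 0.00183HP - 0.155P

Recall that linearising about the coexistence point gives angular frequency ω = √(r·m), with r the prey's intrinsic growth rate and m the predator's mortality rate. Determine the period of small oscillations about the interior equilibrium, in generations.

T ≈ 17.8 generations

Here r = 0.8 and m = 0.155, so r·m = 0.124.
ω = √0.124 = 0.352 per generation, hence T = 2π/ω ≈ 17.8 generations.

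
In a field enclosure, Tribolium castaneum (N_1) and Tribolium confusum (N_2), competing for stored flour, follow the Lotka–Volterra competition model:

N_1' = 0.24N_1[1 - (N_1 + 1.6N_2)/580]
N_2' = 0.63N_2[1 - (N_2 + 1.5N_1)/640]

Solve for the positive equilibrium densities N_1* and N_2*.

N_1* ≈ 317, N_2* ≈ 164

Setting both brackets to zero gives the nullclines N_1 + 1.6N_2 = 580 and 1.5N_1 + N_2 = 640.
Substituting N_2 = 640 - 1.5N_1 into the first: N_1(1 - 1.6·1.5) = 580 - 1.6·640.
So N_1* = -444/-1.4 = 317, and then N_2* = 640 - 1.5·317 = 164.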